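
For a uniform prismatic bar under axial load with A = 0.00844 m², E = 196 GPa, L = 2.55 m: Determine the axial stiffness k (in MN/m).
Model: a uniform prismatic bar under axial load, so k = (A·E) / L.
Convert to SI units:
  E = 196 GPa = 1.96 × 10¹¹ Pa
Substitute:
  k = (0.00844 × (1.96 × 10¹¹)) / 2.55
  k = 6.487 × 10⁸ N/m
Convert: k = 6.487 × 10⁸ N/m = 648.7 MN/m
Final answer: k = 648.7 MN/m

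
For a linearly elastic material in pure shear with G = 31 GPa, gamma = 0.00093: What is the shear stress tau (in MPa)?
Model: a linearly elastic material in pure shear, so tau = G·gamma.
Convert to SI units:
  G = 31 GPa = 3.1 × 10¹⁰ Pa
Substitute:
  tau = (3.1 × 10¹⁰) × 0.00093
  tau = 2.883 × 10⁷ Pa
Convert: tau = 2.883 × 10⁷ Pa = 28.83 MPa
Final answer: tau = 28.83 MPa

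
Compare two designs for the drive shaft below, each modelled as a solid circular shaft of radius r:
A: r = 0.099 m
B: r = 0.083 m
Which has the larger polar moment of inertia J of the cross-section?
Model: a solid circular shaft of radius r, so J = (π·r^4) / 2 (SI units).
  A: J = (π × 0.099^4) / 2 = 0.0001509 m⁴
  B: J = (π × 0.083^4) / 2 = 7.455 × 10⁻⁵ m⁴
0.0001509 m⁴ > 7.455 × 10⁻⁵ m⁴, so A is larger.
Final answer: A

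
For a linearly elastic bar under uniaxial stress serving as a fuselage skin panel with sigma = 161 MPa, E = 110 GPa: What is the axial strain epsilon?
Model: a linearly elastic bar under uniaxial stress, so epsilon = sigma / E.
Convert to SI units:
  sigma = 161 MPa = 1.61 × 10⁸ Pa
  E = 110 GPa = 1.1 × 10¹¹ Pa
Substitute:
  epsilon = (1.61 × 10⁸) / (1.1 × 10¹¹)
  epsilon = 0.001464
Final answer: epsilon = 0.001464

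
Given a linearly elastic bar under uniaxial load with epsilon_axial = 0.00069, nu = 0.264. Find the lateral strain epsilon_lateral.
Model: a linearly elastic bar under uniaxial load, so epsilon_lateral = -nu·epsilon_axial.
Substitute:
  epsilon_lateral = -(0.264 × 0.00069)
  epsilon_lateral = -0.0001822
Final answer: epsilon_lateral = -0.0001822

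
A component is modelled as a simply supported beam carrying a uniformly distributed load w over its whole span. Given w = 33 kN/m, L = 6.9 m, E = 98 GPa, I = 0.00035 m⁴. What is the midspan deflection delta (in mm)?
Model: a simply supported beam carrying a uniformly distributed load w over its whole span, so delta = (5·w·L^4) / (384·E·I).
Convert to SI units:
  w = 33 kN/m = 33000 N/m
  E = 98 GPa = 9.8 × 10¹⁰ Pa
Substitute:
  delta = (5 × 33000 × 6.9^4) / (384 × (9.8 × 10¹⁰) × 0.00035)
  delta = 0.0284 m
Convert: delta = 0.0284 m = 28.4 mm
Final answer: delta = 28.4 mm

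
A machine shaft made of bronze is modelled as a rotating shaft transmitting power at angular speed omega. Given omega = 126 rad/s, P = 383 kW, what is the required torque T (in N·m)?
Model: a rotating shaft transmitting power at angular speed omega, so P = T·omega.
Solve for T: T = P / omega.
Convert to SI units:
  P = 383 kW = 383000 W
Substitute:
  T = 383000 / 126
  T = 3040 N·m
Final answer: T = 3040 N·m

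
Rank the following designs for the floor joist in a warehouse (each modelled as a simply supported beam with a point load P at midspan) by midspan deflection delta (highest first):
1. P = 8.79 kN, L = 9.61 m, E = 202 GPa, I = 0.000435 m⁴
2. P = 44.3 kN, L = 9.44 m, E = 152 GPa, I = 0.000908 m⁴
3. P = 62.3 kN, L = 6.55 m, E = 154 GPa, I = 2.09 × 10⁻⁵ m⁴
Model: a simply supported beam with a point load P at midspan, so delta = (P·L^3) / (48·E·I) (SI units).
  Case 1: delta = (8790 × 9.61^3) / (48 × (2.02 × 10¹¹) × 0.000435) = 0.00185 m = 1.85 mm
  Case 2: delta = (44300 × 9.44^3) / (48 × (1.52 × 10¹¹) × 0.000908) = 0.005625 m = 5.625 mm
  Case 3: delta = (62300 × 6.55^3) / (48 × (1.54 × 10¹¹) × (2.09 × 10⁻⁵)) = 0.1133 m = 113.3 mm
Ordering: 113.3 mm (case 3) > 5.625 mm (case 2) > 1.85 mm (case 1)
Final answer: 3, 2, 1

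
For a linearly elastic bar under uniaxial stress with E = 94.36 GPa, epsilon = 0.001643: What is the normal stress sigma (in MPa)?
Model: a linearly elastic bar under uniaxial stress, so sigma = E·epsilon.
Convert to SI units:
  E = 94.36 GPa = 9.436 × 10¹⁰ Pa
Substitute:
  sigma = (9.436 × 10¹⁰) × 0.001643
  sigma = 1.55 × 10⁸ Pa
Convert: sigma = 1.55 × 10⁸ Pa = 155 MPa
Final answer: sigma = 155 MPa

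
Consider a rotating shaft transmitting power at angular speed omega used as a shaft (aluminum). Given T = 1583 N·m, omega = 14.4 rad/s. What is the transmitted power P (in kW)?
Model: a rotating shaft transmitting power at angular speed omega, so P = T·omega.
Substitute:
  P = 1583 × 14.4
  P = 22800 W
Convert: P = 22800 W = 22.8 kW
Final answer: P = 22.8 kW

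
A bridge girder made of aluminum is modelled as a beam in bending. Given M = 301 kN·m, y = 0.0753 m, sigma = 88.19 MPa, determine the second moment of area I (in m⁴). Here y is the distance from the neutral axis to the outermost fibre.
Model: a beam in bending, so sigma = (M·y) / I.
Solve for I: I = (M·y) / sigma.
Convert to SI units:
  M = 301 kN·m = 301000 N·m
  sigma = 88.19 MPa = 8.819 × 10⁷ Pa
Substitute:
  I = (301000 × 0.0753) / (8.819 × 10⁷)
  I = 0.000257 m⁴
Final answer: I = 0.000257 m⁴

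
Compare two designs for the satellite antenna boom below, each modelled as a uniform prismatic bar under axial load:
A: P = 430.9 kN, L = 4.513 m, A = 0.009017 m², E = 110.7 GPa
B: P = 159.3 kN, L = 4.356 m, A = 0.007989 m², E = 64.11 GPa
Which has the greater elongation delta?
Model: a uniform prismatic bar under axial load, so delta = (P·L) / (A·E) (SI units).
  A: delta = (430900 × 4.513) / (0.009017 × (1.107 × 10¹¹)) = 0.001948 m = 1.948 mm
  B: delta = (159300 × 4.356) / (0.007989 × (6.411 × 10¹⁰)) = 0.001355 m = 1.355 mm
1.948 mm > 1.355 mm, so A is larger.
Final answer: A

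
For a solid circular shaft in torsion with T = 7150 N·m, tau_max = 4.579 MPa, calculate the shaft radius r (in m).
Model: a solid circular shaft in torsion, so tau_max = (2·T) / (π·r^3).
Solve for r: r = ((2·T) / (π·tau_max))^(1/3).
Convert to SI units:
  tau_max = 4.579 MPa = 4.579 × 10⁶ Pa
Substitute:
  r = ((2 × 7150) / (π × (4.579 × 10⁶)))^(1/3)
  r = 0.0998 m
Final answer: r = 0.0998 m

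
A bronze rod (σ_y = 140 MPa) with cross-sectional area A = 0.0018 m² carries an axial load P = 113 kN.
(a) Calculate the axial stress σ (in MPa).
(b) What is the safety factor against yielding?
(a) Axial stress σ = P/A. Convert P = 113 kN = 113000 N.
  σ = 113000 / 0.0018 = 6.278 × 10⁷ Pa = 62.78 MPa
(b) Safety factor SF = σ_y/σ = 140 / 62.78 = 2.23
Final answer: (a) σ = 62.78 MPa, (b) SF = 2.23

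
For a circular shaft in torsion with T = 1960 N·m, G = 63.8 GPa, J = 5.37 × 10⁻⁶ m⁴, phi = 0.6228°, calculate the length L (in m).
Model: a circular shaft in torsion, so phi = (T·L) / (G·J).
Solve for L: L = (phi·G·J) / T.
Convert to SI units:
  G = 63.8 GPa = 6.38 × 10¹⁰ Pa
  phi = 0.6228° = 0.01087 rad
Substitute:
  L = (0.01087 × (6.38 × 10¹⁰) × (5.37 × 10⁻⁶)) / 1960
  L = 1.9 m
Final answer: L = 1.9 m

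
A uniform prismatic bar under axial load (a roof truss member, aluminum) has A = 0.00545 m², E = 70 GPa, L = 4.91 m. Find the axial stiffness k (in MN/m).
Model: a uniform prismatic bar under axial load, so k = (A·E) / L.
Convert to SI units:
  E = 70 GPa = 7 × 10¹⁰ Pa
Substitute:
  k = (0.00545 × (7 × 10¹⁰)) / 4.91
  k = 7.77 × 10⁷ N/m
Convert: k = 7.77 × 10⁷ N/m = 77.7 MN/m
Final answer: k = 77.7 MN/m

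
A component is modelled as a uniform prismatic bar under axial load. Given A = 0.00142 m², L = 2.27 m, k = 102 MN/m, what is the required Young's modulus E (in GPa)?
Model: a uniform prismatic bar under axial load, so k = (A·E) / L.
Solve for E: E = (k·L) / A.
Convert to SI units:
  k = 102 MN/m = 1.02 × 10⁸ N/m
Substitute:
  E = ((1.02 × 10⁸) × 2.27) / 0.00142
  E = 1.631 × 10¹¹ Pa
Convert: E = 1.631 × 10¹¹ Pa = 163.1 GPa
Final answer: E = 163.1 GPa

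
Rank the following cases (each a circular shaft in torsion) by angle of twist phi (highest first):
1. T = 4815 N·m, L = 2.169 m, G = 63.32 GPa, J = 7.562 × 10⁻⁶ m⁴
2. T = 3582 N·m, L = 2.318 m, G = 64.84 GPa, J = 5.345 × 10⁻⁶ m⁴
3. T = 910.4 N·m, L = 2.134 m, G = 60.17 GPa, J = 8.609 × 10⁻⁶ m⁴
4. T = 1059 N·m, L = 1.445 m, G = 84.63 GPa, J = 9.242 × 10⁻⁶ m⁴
Model: a circular shaft in torsion, so phi = (T·L) / (G·J) (SI units).
  Case 1: phi = (4815 × 2.169) / ((6.332 × 10¹⁰) × (7.562 × 10⁻⁶)) = 0.02181 rad = 1.25°
  Case 2: phi = (3582 × 2.318) / ((6.484 × 10¹⁰) × (5.345 × 10⁻⁶)) = 0.02396 rad = 1.373°
  Case 3: phi = (910.4 × 2.134) / ((6.017 × 10¹⁰) × (8.609 × 10⁻⁶)) = 0.003751 rad = 0.2149°
  Case 4: phi = (1059 × 1.445) / ((8.463 × 10¹⁰) × (9.242 × 10⁻⁶)) = 0.001956 rad = 0.1121°
Ordering: 1.373° (case 2) > 1.25° (case 1) > 0.2149° (case 3) > 0.1121° (case 4)
Final answer: 2, 1, 3, 4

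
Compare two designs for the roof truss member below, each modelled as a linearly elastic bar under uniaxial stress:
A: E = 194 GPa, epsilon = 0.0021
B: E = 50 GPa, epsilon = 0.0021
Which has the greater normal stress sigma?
Model: a linearly elastic bar under uniaxial stress, so sigma = E·epsilon (SI units).
  A: sigma = (1.94 × 10¹¹) × 0.0021 = 4.074 × 10⁸ Pa = 407.4 MPa
  B: sigma = (5 × 10¹⁰) × 0.0021 = 1.05 × 10⁸ Pa = 105 MPa
407.4 MPa > 105 MPa, so A is larger.
Final answer: A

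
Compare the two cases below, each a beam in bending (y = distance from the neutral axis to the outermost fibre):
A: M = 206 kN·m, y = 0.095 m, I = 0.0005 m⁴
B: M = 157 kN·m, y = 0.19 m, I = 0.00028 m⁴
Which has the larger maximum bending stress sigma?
Model: a beam in bending (y = distance from the neutral axis to the outermost fibre), so sigma = (M·y) / I (SI units).
  A: sigma = (206000 × 0.095) / 0.0005 = 3.914 × 10⁷ Pa = 39.14 MPa
  B: sigma = (157000 × 0.19) / 0.00028 = 1.065 × 10⁸ Pa = 106.5 MPa
106.5 MPa > 39.14 MPa, so B is larger.
Final answer: B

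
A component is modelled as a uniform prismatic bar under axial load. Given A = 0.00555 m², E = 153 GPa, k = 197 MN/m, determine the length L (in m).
Model: a uniform prismatic bar under axial load, so k = (A·E) / L.
Solve for L: L = (A·E) / k.
Convert to SI units:
  E = 153 GPa = 1.53 × 10¹¹ Pa
  k = 197 MN/m = 1.97 × 10⁸ N/m
Substitute:
  L = (0.00555 × (1.53 × 10¹¹)) / (1.97 × 10⁸)
  L = 4.31 m
Final answer: L = 4.31 m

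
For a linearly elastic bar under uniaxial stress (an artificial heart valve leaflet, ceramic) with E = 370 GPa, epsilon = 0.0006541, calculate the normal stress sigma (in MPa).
Model: a linearly elastic bar under uniaxial stress, so epsilon = sigma / E.
Solve for sigma: sigma = epsilon·E.
Convert to SI units:
  E = 370 GPa = 3.7 × 10¹¹ Pa
Substitute:
  sigma = 0.0006541 × (3.7 × 10¹¹)
  sigma = 2.42 × 10⁸ Pa
Convert: sigma = 2.42 × 10⁸ Pa = 242 MPa
Final answer: sigma = 242 MPa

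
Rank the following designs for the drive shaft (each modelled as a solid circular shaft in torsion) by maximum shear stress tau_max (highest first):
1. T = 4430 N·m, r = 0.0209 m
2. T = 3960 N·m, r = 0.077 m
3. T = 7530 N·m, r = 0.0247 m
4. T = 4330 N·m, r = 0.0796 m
Model: a solid circular shaft in torsion, so tau_max = (2·T) / (π·r^3) (SI units).
  Case 1: tau_max = (2 × 4430) / (π × 0.0209^3) = 3.089 × 10⁸ Pa = 308.9 MPa
  Case 2: tau_max = (2 × 3960) / (π × 0.077^3) = 5.522 × 10⁶ Pa = 5.522 MPa
  Case 3: tau_max = (2 × 7530) / (π × 0.0247^3) = 3.181 × 10⁸ Pa = 318.1 MPa
  Case 4: tau_max = (2 × 4330) / (π × 0.0796^3) = 5.465 × 10⁶ Pa = 5.465 MPa
Ordering: 318.1 MPa (case 3) > 308.9 MPa (case 1) > 5.522 MPa (case 2) > 5.465 MPa (case 4)
Final answer: 3, 1, 2, 4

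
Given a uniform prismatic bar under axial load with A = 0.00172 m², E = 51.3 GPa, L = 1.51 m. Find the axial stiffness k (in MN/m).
Model: a uniform prismatic bar under axial load, so k = (A·E) / L.
Convert to SI units:
  E = 51.3 GPa = 5.13 × 10¹⁰ Pa
Substitute:
  k = (0.00172 × (5.13 × 10¹⁰)) / 1.51
  k = 5.843 × 10⁷ N/m
Convert: k = 5.843 × 10⁷ N/m = 58.43 MN/m
Final answer: k = 58.43 MN/m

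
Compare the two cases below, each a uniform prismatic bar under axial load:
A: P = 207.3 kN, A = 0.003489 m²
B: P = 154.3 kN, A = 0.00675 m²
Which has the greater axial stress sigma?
Model: a uniform prismatic bar under axial load, so sigma = P / A (SI units).
  A: sigma = 207300 / 0.003489 = 5.942 × 10⁷ Pa = 59.42 MPa
  B: sigma = 154300 / 0.00675 = 2.286 × 10⁷ Pa = 22.86 MPa
59.42 MPa > 22.86 MPa, so A is larger.
Final answer: A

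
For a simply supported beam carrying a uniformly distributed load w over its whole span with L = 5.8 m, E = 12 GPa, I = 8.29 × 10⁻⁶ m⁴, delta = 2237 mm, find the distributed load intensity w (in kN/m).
Model: a simply supported beam carrying a uniformly distributed load w over its whole span, so delta = (5·w·L^4) / (384·E·I).
Solve for w: w = (384·delta·E·I) / (5·L^4).
Convert to SI units:
  E = 12 GPa = 1.2 × 10¹⁰ Pa
  delta = 2237 mm = 2.237 m
Substitute:
  w = (384 × 2.237 × (1.2 × 10¹⁰) × (8.29 × 10⁻⁶)) / (5 × 5.8^4)
  w = 15100 N/m
Convert: w = 15100 N/m = 15.1 kN/m
Final answer: w = 15.1 kN/m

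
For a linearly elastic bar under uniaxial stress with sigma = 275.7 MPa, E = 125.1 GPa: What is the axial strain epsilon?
Model: a linearly elastic bar under uniaxial stress, so epsilon = sigma / E.
Convert to SI units:
  sigma = 275.7 MPa = 2.757 × 10⁸ Pa
  E = 125.1 GPa = 1.251 × 10¹¹ Pa
Substitute:
  epsilon = (2.757 × 10⁸) / (1.251 × 10¹¹)
  epsilon = 0.002204
Final answer: epsilon = 0.002204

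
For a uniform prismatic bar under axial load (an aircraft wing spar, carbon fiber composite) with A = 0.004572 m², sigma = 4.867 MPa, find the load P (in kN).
Model: a uniform prismatic bar under axial load, so sigma = P / A.
Solve for P: P = sigma·A.
Convert to SI units:
  sigma = 4.867 MPa = 4.867 × 10⁶ Pa
Substitute:
  P = (4.867 × 10⁶) × 0.004572
  P = 22250 N
Convert: P = 22250 N = 22.25 kN
Final answer: P = 22.25 kN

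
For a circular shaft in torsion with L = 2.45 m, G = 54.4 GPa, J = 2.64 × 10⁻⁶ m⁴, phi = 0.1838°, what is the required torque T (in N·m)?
Model: a circular shaft in torsion, so phi = (T·L) / (G·J).
Solve for T: T = (phi·G·J) / L.
Convert to SI units:
  G = 54.4 GPa = 5.44 × 10¹⁰ Pa
  phi = 0.1838° = 0.003208 rad
Substitute:
  T = (0.003208 × (5.44 × 10¹⁰) × (2.64 × 10⁻⁶)) / 2.45
  T = 188 N·m
Final answer: T = 188 N·m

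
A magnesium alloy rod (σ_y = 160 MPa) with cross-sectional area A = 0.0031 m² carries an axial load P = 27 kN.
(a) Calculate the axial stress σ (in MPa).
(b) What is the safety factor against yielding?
(a) Axial stress σ = P/A. Convert P = 27 kN = 27000 N.
  σ = 27000 / 0.0031 = 8.71 × 10⁶ Pa = 8.71 MPa
(b) Safety factor SF = σ_y/σ = 160 / 8.71 = 18.37
Final answer: (a) σ = 8.71 MPa, (b) SF = 18.37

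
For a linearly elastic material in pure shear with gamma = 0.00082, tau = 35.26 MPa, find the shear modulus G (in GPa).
Model: a linearly elastic material in pure shear, so tau = G·gamma.
Solve for G: G = tau / gamma.
Convert to SI units:
  tau = 35.26 MPa = 3.526 × 10⁷ Pa
Substitute:
  G = (3.526 × 10⁷) / 0.00082
  G = 4.3 × 10¹⁰ Pa
Convert: G = 4.3 × 10¹⁰ Pa = 43 GPa
Final answer: G = 43 GPa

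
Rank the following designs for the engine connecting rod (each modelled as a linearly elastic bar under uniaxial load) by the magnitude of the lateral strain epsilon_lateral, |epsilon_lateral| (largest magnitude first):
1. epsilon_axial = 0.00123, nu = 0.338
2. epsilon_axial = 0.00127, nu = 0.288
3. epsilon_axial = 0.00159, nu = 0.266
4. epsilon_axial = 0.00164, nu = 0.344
Model: a linearly elastic bar under uniaxial load, so epsilon_lateral = -nu·epsilon_axial (SI units).
  Case 1: epsilon_lateral = -(0.338 × 0.00123) = -0.0004157
  Case 2: epsilon_lateral = -(0.288 × 0.00127) = -0.0003658
  Case 3: epsilon_lateral = -(0.266 × 0.00159) = -0.0004229
  Case 4: epsilon_lateral = -(0.344 × 0.00164) = -0.0005642
Ordering by |epsilon_lateral|: 0.0005642 (case 4) > 0.0004229 (case 3) > 0.0004157 (case 1) > 0.0003658 (case 2)
Final answer: 4, 3, 1, 2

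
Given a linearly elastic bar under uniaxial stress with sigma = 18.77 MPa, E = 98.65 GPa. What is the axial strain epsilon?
Model: a linearly elastic bar under uniaxial stress, so epsilon = sigma / E.
Convert to SI units:
  sigma = 18.77 MPa = 1.877 × 10⁷ Pa
  E = 98.65 GPa = 9.865 × 10¹⁰ Pa
Substitute:
  epsilon = (1.877 × 10⁷) / (9.865 × 10¹⁰)
  epsilon = 0.0001903
Final answer: epsilon = 0.0001903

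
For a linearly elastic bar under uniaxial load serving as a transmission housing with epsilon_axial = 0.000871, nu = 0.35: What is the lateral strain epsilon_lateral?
Model: a linearly elastic bar under uniaxial load, so epsilon_lateral = -nu·epsilon_axial.
Substitute:
  epsilon_lateral = -(0.35 × 0.000871)
  epsilon_lateral = -0.0003049
Final answer: epsilon_lateral = -0.0003049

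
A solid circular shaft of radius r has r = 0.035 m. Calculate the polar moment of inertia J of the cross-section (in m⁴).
Model: a solid circular shaft of radius r, so J = (π·r^4) / 2.
Substitute:
  J = (π × 0.035^4) / 2
  J = 2.357 × 10⁻⁶ m⁴
Final answer: J = 2.357 × 10⁻⁶ m⁴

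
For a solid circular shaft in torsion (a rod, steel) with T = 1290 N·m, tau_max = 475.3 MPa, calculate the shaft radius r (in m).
Model: a solid circular shaft in torsion, so tau_max = (2·T) / (π·r^3).
Solve for r: r = ((2·T) / (π·tau_max))^(1/3).
Convert to SI units:
  tau_max = 475.3 MPa = 4.753 × 10⁸ Pa
Substitute:
  r = ((2 × 1290) / (π × (4.753 × 10⁸)))^(1/3)
  r = 0.012 m
Final answer: r = 0.012 m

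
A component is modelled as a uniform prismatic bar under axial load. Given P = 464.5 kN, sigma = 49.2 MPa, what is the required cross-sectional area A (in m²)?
Model: a uniform prismatic bar under axial load, so sigma = P / A.
Solve for A: A = P / sigma.
Convert to SI units:
  P = 464.5 kN = 464500 N
  sigma = 49.2 MPa = 4.92 × 10⁷ Pa
Substitute:
  A = 464500 / (4.92 × 10⁷)
  A = 0.009441 m²
Final answer: A = 0.009441 m²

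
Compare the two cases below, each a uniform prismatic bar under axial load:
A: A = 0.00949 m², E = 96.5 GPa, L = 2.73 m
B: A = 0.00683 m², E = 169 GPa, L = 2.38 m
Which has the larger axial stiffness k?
Model: a uniform prismatic bar under axial load, so k = (A·E) / L (SI units).
  A: k = (0.00949 × (9.65 × 10¹⁰)) / 2.73 = 3.355 × 10⁸ N/m = 335.5 MN/m
  B: k = (0.00683 × (1.69 × 10¹¹)) / 2.38 = 4.85 × 10⁸ N/m = 485 MN/m
485 MN/m > 335.5 MN/m, so B is larger.
Final answer: B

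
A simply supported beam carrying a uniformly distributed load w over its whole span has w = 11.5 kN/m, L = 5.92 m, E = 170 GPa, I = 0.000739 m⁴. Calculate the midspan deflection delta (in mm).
Model: a simply supported beam carrying a uniformly distributed load w over its whole span, so delta = (5·w·L^4) / (384·E·I).
Convert to SI units:
  w = 11.5 kN/m = 11500 N/m
  E = 170 GPa = 1.7 × 10¹¹ Pa
Substitute:
  delta = (5 × 11500 × 5.92^4) / (384 × (1.7 × 10¹¹) × 0.000739)
  delta = 0.001464 m
Convert: delta = 0.001464 m = 1.464 mm
Final answer: delta = 1.464 mm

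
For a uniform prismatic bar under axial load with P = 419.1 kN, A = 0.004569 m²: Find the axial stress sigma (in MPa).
Model: a uniform prismatic bar under axial load, so sigma = P / A.
Convert to SI units:
  P = 419.1 kN = 419100 N
Substitute:
  sigma = 419100 / 0.004569
  sigma = 9.173 × 10⁷ Pa
Convert: sigma = 9.173 × 10⁷ Pa = 91.73 MPa
Final answer: sigma = 91.73 MPa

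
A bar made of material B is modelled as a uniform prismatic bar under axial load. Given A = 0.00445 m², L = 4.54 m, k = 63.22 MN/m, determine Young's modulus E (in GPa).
Model: a uniform prismatic bar under axial load, so k = (A·E) / L.
Solve for E: E = (k·L) / A.
Convert to SI units:
  k = 63.22 MN/m = 6.322 × 10⁷ N/m
Substitute:
  E = ((6.322 × 10⁷) × 4.54) / 0.00445
  E = 6.45 × 10¹⁰ Pa
Convert: E = 6.45 × 10¹⁰ Pa = 64.5 GPa
Final answer: E = 64.5 GPa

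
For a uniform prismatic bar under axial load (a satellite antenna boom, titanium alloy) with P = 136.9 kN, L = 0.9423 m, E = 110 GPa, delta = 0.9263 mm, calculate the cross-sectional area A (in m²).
Model: a uniform prismatic bar under axial load, so delta = (P·L) / (A·E).
Solve for A: A = (P·L) / (delta·E).
Convert to SI units:
  P = 136.9 kN = 136900 N
  E = 110 GPa = 1.1 × 10¹¹ Pa
  delta = 0.9263 mm = 0.0009263 m
Substitute:
  A = (136900 × 0.9423) / (0.0009263 × (1.1 × 10¹¹))
  A = 0.001266 m²
Final answer: A = 0.001266 m²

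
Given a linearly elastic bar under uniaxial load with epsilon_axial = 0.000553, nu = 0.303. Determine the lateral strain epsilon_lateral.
Model: a linearly elastic bar under uniaxial load, so epsilon_lateral = -nu·epsilon_axial.
Substitute:
  epsilon_lateral = -(0.303 × 0.000553)
  epsilon_lateral = -0.0001676
Final answer: epsilon_lateral = -0.0001676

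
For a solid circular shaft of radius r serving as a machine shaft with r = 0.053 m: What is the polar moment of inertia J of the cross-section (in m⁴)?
Model: a solid circular shaft of radius r, so J = (π·r^4) / 2.
Substitute:
  J = (π × 0.053^4) / 2
  J = 1.239 × 10⁻⁵ m⁴
Final answer: J = 1.239 × 10⁻⁵ m⁴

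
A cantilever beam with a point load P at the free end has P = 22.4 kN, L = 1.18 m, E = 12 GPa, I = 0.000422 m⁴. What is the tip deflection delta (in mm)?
Model: a cantilever beam with a point load P at the free end, so delta = (P·L^3) / (3·E·I).
Convert to SI units:
  P = 22.4 kN = 22400 N
  E = 12 GPa = 1.2 × 10¹⁰ Pa
Substitute:
  delta = (22400 × 1.18^3) / (3 × (1.2 × 10¹⁰) × 0.000422)
  delta = 0.002423 m
Convert: delta = 0.002423 m = 2.423 mm
Final answer: delta = 2.423 mm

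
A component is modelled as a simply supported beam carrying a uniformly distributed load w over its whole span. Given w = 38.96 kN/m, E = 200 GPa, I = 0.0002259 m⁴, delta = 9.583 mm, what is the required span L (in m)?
Model: a simply supported beam carrying a uniformly distributed load w over its whole span, so delta = (5·w·L^4) / (384·E·I).
Solve for L: L = ((384·delta·E·I) / (5·w))^(1/4).
Convert to SI units:
  w = 38.96 kN/m = 38960 N/m
  E = 200 GPa = 2 × 10¹¹ Pa
  delta = 9.583 mm = 0.009583 m
Substitute:
  L = ((384 × 0.009583 × (2 × 10¹¹) × 0.0002259) / (5 × 38960))^(1/4)
  L = 5.405 m
Final answer: L = 5.405 m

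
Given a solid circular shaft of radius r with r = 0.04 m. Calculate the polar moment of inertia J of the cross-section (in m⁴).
Model: a solid circular shaft of radius r, so J = (π·r^4) / 2.
Substitute:
  J = (π × 0.04^4) / 2
  J = 4.021 × 10⁻⁶ m⁴
Final answer: J = 4.021 × 10⁻⁶ m⁴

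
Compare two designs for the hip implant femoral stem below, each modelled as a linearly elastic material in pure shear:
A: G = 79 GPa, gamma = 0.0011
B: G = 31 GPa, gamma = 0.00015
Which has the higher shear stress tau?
Model: a linearly elastic material in pure shear, so tau = G·gamma (SI units).
  A: tau = (7.9 × 10¹⁰) × 0.0011 = 8.69 × 10⁷ Pa = 86.9 MPa
  B: tau = (3.1 × 10¹⁰) × 0.00015 = 4.65 × 10⁶ Pa = 4.65 MPa
86.9 MPa > 4.65 MPa, so A is larger.
Final answer: A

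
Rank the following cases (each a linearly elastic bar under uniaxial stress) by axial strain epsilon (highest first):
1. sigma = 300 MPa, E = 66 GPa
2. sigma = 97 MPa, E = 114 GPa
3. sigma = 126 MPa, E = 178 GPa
Model: a linearly elastic bar under uniaxial stress, so epsilon = sigma / E (SI units).
  Case 1: epsilon = (3 × 10⁸) / (6.6 × 10¹⁰) = 0.004545
  Case 2: epsilon = (9.7 × 10⁷) / (1.14 × 10¹¹) = 0.0008509
  Case 3: epsilon = (1.26 × 10⁸) / (1.78 × 10¹¹) = 0.0007079
Ordering: 0.004545 (case 1) > 0.0008509 (case 2) > 0.0007079 (case 3)
Final answer: 1, 2, 3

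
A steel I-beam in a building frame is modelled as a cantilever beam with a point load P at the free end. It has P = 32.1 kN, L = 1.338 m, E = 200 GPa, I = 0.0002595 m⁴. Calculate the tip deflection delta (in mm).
Model: a cantilever beam with a point load P at the free end, so delta = (P·L^3) / (3·E·I).
Convert to SI units:
  P = 32.1 kN = 32100 N
  E = 200 GPa = 2 × 10¹¹ Pa
Substitute:
  delta = (32100 × 1.338^3) / (3 × (2 × 10¹¹) × 0.0002595)
  delta = 0.0004938 m
Convert: delta = 0.0004938 m = 0.4938 mm
Final answer: delta = 0.4938 mm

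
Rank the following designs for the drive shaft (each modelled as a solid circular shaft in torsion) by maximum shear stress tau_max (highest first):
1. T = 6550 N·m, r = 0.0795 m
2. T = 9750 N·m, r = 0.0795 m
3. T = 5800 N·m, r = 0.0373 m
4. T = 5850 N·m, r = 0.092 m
Model: a solid circular shaft in torsion, so tau_max = (2·T) / (π·r^3) (SI units).
  Case 1: tau_max = (2 × 6550) / (π × 0.0795^3) = 8.299 × 10⁶ Pa = 8.299 MPa
  Case 2: tau_max = (2 × 9750) / (π × 0.0795^3) = 1.235 × 10⁷ Pa = 12.35 MPa
  Case 3: tau_max = (2 × 5800) / (π × 0.0373^3) = 7.115 × 10⁷ Pa = 71.15 MPa
  Case 4: tau_max = (2 × 5850) / (π × 0.092^3) = 4.783 × 10⁶ Pa = 4.783 MPa
Ordering: 71.15 MPa (case 3) > 12.35 MPa (case 2) > 8.299 MPa (case 1) > 4.783 MPa (case 4)
Final answer: 3, 2, 1, 4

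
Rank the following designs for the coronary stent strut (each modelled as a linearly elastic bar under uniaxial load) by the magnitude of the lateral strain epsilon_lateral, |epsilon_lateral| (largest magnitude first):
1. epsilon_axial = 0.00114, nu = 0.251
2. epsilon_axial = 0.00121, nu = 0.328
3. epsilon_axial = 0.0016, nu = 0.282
Model: a linearly elastic bar under uniaxial load, so epsilon_lateral = -nu·epsilon_axial (SI units).
  Case 1: epsilon_lateral = -(0.251 × 0.00114) = -0.0002861
  Case 2: epsilon_lateral = -(0.328 × 0.00121) = -0.0003969
  Case 3: epsilon_lateral = -(0.282 × 0.0016) = -0.0004512
Ordering by |epsilon_lateral|: 0.0004512 (case 3) > 0.0003969 (case 2) > 0.0002861 (case 1)
Final answer: 3, 2, 1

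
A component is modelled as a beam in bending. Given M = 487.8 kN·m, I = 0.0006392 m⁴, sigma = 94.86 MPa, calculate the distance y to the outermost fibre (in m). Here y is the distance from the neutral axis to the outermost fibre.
Model: a beam in bending, so sigma = (M·y) / I.
Solve for y: y = (sigma·I) / M.
Convert to SI units:
  M = 487.8 kN·m = 487800 N·m
  sigma = 94.86 MPa = 9.486 × 10⁷ Pa
Substitute:
  y = ((9.486 × 10⁷) × 0.0006392) / 487800
  y = 0.1243 m
Final answer: y = 0.1243 m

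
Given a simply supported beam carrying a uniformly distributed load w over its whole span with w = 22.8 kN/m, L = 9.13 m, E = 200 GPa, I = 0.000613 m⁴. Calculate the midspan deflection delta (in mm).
Model: a simply supported beam carrying a uniformly distributed load w over its whole span, so delta = (5·w·L^4) / (384·E·I).
Convert to SI units:
  w = 22.8 kN/m = 22800 N/m
  E = 200 GPa = 2 × 10¹¹ Pa
Substitute:
  delta = (5 × 22800 × 9.13^4) / (384 × (2 × 10¹¹) × 0.000613)
  delta = 0.01683 m
Convert: delta = 0.01683 m = 16.83 mm
Final answer: delta = 16.83 mm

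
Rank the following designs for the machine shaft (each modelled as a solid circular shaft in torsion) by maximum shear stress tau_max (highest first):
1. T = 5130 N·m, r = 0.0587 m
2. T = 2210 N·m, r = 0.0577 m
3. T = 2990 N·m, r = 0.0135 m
Model: a solid circular shaft in torsion, so tau_max = (2·T) / (π·r^3) (SI units).
  Case 1: tau_max = (2 × 5130) / (π × 0.0587^3) = 1.615 × 10⁷ Pa = 16.15 MPa
  Case 2: tau_max = (2 × 2210) / (π × 0.0577^3) = 7.324 × 10⁶ Pa = 7.324 MPa
  Case 3: tau_max = (2 × 2990) / (π × 0.0135^3) = 7.737 × 10⁸ Pa = 773.7 MPa
Ordering: 773.7 MPa (case 3) > 16.15 MPa (case 1) > 7.324 MPa (case 2)
Final answer: 3, 1, 2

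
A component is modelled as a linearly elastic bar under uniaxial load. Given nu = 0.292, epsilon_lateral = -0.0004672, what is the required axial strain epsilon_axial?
Model: a linearly elastic bar under uniaxial load, so epsilon_lateral = -nu·epsilon_axial.
Solve for epsilon_axial: epsilon_axial = -epsilon_lateral / nu.
Substitute:
  epsilon_axial = -(-0.0004672) / 0.292
  epsilon_axial = 0.0016
Final answer: epsilon_axial = 0.0016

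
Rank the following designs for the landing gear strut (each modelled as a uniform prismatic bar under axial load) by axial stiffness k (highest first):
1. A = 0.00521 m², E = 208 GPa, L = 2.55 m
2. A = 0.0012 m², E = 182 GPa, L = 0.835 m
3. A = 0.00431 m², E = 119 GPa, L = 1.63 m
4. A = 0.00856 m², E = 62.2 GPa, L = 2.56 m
Model: a uniform prismatic bar under axial load, so k = (A·E) / L (SI units).
  Case 1: k = (0.00521 × (2.08 × 10¹¹)) / 2.55 = 4.25 × 10⁸ N/m = 425 MN/m
  Case 2: k = (0.0012 × (1.82 × 10¹¹)) / 0.835 = 2.616 × 10⁸ N/m = 261.6 MN/m
  Case 3: k = (0.00431 × (1.19 × 10¹¹)) / 1.63 = 3.147 × 10⁸ N/m = 314.7 MN/m
  Case 4: k = (0.00856 × (6.22 × 10¹⁰)) / 2.56 = 2.08 × 10⁸ N/m = 208 MN/m
Ordering: 425 MN/m (case 1) > 314.7 MN/m (case 3) > 261.6 MN/m (case 2) > 208 MN/m (case 4)
Final answer: 1, 3, 2, 4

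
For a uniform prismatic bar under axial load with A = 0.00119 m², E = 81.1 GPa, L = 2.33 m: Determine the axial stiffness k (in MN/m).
Model: a uniform prismatic bar under axial load, so k = (A·E) / L.
Convert to SI units:
  E = 81.1 GPa = 8.11 × 10¹⁰ Pa
Substitute:
  k = (0.00119 × (8.11 × 10¹⁰)) / 2.33
  k = 4.142 × 10⁷ N/m
Convert: k = 4.142 × 10⁷ N/m = 41.42 MN/m
Final answer: k = 41.42 MN/m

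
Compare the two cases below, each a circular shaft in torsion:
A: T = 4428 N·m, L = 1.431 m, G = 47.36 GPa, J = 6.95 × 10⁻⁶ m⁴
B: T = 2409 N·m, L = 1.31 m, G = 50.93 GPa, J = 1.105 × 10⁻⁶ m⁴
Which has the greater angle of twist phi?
Model: a circular shaft in torsion, so phi = (T·L) / (G·J) (SI units).
  A: phi = (4428 × 1.431) / ((4.736 × 10¹⁰) × (6.95 × 10⁻⁶)) = 0.01925 rad = 1.103°
  B: phi = (2409 × 1.31) / ((5.093 × 10¹⁰) × (1.105 × 10⁻⁶)) = 0.05608 rad = 3.213°
3.213° > 1.103°, so B is larger.
Final answer: B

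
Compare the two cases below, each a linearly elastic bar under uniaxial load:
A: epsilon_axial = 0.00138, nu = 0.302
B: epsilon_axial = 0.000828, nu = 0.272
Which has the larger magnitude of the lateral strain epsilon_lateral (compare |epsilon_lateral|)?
Model: a linearly elastic bar under uniaxial load, so epsilon_lateral = -nu·epsilon_axial (SI units).
  A: epsilon_lateral = -(0.302 × 0.00138) = -0.0004168
  B: epsilon_lateral = -(0.272 × 0.000828) = -0.0002252
|epsilon_lateral|: A = 0.0004168, B = 0.0002252, so A is larger in magnitude.
Final answer: A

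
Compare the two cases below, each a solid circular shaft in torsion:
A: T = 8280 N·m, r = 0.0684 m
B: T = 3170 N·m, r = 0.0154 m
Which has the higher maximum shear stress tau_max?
Model: a solid circular shaft in torsion, so tau_max = (2·T) / (π·r^3) (SI units).
  A: tau_max = (2 × 8280) / (π × 0.0684^3) = 1.647 × 10⁷ Pa = 16.47 MPa
  B: tau_max = (2 × 3170) / (π × 0.0154^3) = 5.526 × 10⁸ Pa = 552.6 MPa
552.6 MPa > 16.47 MPa, so B is larger.
Final answer: B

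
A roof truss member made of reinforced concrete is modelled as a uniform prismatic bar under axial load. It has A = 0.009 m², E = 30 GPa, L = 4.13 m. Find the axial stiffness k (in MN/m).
Model: a uniform prismatic bar under axial load, so k = (A·E) / L.
Convert to SI units:
  E = 30 GPa = 3 × 10¹⁰ Pa
Substitute:
  k = (0.009 × (3 × 10¹⁰)) / 4.13
  k = 6.538 × 10⁷ N/m
Convert: k = 6.538 × 10⁷ N/m = 65.38 MN/m
Final answer: k = 65.38 MN/m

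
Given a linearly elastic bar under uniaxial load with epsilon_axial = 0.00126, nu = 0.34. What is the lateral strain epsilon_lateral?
Model: a linearly elastic bar under uniaxial load, so epsilon_lateral = -nu·epsilon_axial.
Substitute:
  epsilon_lateral = -(0.34 × 0.00126)
  epsilon_lateral = -0.0004284
Final answer: epsilon_lateral = -0.0004284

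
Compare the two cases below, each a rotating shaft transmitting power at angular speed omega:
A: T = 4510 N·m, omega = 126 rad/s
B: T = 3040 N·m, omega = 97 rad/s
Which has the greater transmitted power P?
Model: a rotating shaft transmitting power at angular speed omega, so P = T·omega (SI units).
  A: P = 4510 × 126 = 568300 W = 568.3 kW
  B: P = 3040 × 97 = 294900 W = 294.9 kW
568.3 kW > 294.9 kW, so A is larger.
Final answer: A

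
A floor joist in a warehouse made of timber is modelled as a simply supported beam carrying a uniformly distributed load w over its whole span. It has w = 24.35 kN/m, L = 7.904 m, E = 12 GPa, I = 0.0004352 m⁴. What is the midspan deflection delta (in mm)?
Model: a simply supported beam carrying a uniformly distributed load w over its whole span, so delta = (5·w·L^4) / (384·E·I).
Convert to SI units:
  w = 24.35 kN/m = 24350 N/m
  E = 12 GPa = 1.2 × 10¹⁰ Pa
Substitute:
  delta = (5 × 24350 × 7.904^4) / (384 × (1.2 × 10¹⁰) × 0.0004352)
  delta = 0.2369 m
Convert: delta = 0.2369 m = 236.9 mm
Final answer: delta = 236.9 mm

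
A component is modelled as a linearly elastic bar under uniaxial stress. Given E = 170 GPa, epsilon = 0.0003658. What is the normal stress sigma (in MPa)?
Model: a linearly elastic bar under uniaxial stress, so sigma = E·epsilon.
Convert to SI units:
  E = 170 GPa = 1.7 × 10¹¹ Pa
Substitute:
  sigma = (1.7 × 10¹¹) × 0.0003658
  sigma = 6.219 × 10⁷ Pa
Convert: sigma = 6.219 × 10⁷ Pa = 62.19 MPa
Final answer: sigma = 62.19 MPa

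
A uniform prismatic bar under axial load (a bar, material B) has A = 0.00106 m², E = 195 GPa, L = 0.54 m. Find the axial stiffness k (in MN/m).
Model: a uniform prismatic bar under axial load, so k = (A·E) / L.
Convert to SI units:
  E = 195 GPa = 1.95 × 10¹¹ Pa
Substitute:
  k = (0.00106 × (1.95 × 10¹¹)) / 0.54
  k = 3.828 × 10⁸ N/m
Convert: k = 3.828 × 10⁸ N/m = 382.8 MN/m
Final answer: k = 382.8 MN/m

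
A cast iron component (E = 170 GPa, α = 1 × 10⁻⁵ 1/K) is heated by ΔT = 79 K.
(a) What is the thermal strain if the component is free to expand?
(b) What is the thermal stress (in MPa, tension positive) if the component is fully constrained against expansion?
(a) Free thermal strain ε_th = α·ΔT = (1 × 10⁻⁵) × 79 = 0.00079
(b) Fully constrained, the expansion is suppressed, so σ = -E·α·ΔT. Convert E = 170 GPa = 1.7 × 10¹¹ Pa.
  σ = -(1.7 × 10¹¹) × (1 × 10⁻⁵) × 79 = -1.343 × 10⁸ Pa = -134.3 MPa (compressive)
Final answer: (a) ε_th = 0.00079, (b) σ = -134.3 MPa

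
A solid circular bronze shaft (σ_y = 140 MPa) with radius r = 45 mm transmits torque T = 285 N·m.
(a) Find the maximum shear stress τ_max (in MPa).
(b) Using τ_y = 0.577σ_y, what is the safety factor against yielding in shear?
(a) For a solid circular shaft, τ_max = T·r/J with J = π·r^4/2, i.e. τ_max = 2·T / (π·r^3). Convert r = 45 mm = 0.045 m.
  τ_max = (2 × 285) / (π × 0.045^3) = 1.991 × 10⁶ Pa = 1.991 MPa
(b) τ_y = 0.577 × 140 = 80.78 MPa
  SF = τ_y/τ_max = 80.78 / 1.991 = 40.57
Final answer: (a) τ_max = 1.991 MPa, (b) SF = 40.57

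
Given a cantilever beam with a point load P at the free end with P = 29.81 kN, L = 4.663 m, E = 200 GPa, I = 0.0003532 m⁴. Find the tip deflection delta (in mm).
Model: a cantilever beam with a point load P at the free end, so delta = (P·L^3) / (3·E·I).
Convert to SI units:
  P = 29.81 kN = 29810 N
  E = 200 GPa = 2 × 10¹¹ Pa
Substitute:
  delta = (29810 × 4.663^3) / (3 × (2 × 10¹¹) × 0.0003532)
  delta = 0.01426 m
Convert: delta = 0.01426 m = 14.26 mm
Final answer: delta = 14.26 mm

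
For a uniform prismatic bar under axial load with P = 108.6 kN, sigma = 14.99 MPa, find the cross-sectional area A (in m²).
Model: a uniform prismatic bar under axial load, so sigma = P / A.
Solve for A: A = P / sigma.
Convert to SI units:
  P = 108.6 kN = 108600 N
  sigma = 14.99 MPa = 1.499 × 10⁷ Pa
Substitute:
  A = 108600 / (1.499 × 10⁷)
  A = 0.007245 m²
Final answer: A = 0.007245 m²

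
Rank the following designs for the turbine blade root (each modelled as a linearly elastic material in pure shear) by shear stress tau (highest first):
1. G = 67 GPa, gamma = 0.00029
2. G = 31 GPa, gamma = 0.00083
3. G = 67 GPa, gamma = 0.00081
Model: a linearly elastic material in pure shear, so tau = G·gamma (SI units).
  Case 1: tau = (6.7 × 10¹⁰) × 0.00029 = 1.943 × 10⁷ Pa = 19.43 MPa
  Case 2: tau = (3.1 × 10¹⁰) × 0.00083 = 2.573 × 10⁷ Pa = 25.73 MPa
  Case 3: tau = (6.7 × 10¹⁰) × 0.00081 = 5.427 × 10⁷ Pa = 54.27 MPa
Ordering: 54.27 MPa (case 3) > 25.73 MPa (case 2) > 19.43 MPa (case 1)
Final answer: 3, 2, 1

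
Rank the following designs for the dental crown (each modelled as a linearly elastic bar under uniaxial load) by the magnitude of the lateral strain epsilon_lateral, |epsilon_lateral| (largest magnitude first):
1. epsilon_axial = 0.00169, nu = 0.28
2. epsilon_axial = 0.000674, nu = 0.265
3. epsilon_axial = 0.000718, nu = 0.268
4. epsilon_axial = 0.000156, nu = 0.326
Model: a linearly elastic bar under uniaxial load, so epsilon_lateral = -nu·epsilon_axial (SI units).
  Case 1: epsilon_lateral = -(0.28 × 0.00169) = -0.0004732
  Case 2: epsilon_lateral = -(0.265 × 0.000674) = -0.0001786
  Case 3: epsilon_lateral = -(0.268 × 0.000718) = -0.0001924
  Case 4: epsilon_lateral = -(0.326 × 0.000156) = -5.086 × 10⁻⁵
Ordering by |epsilon_lateral|: 0.0004732 (case 1) > 0.0001924 (case 3) > 0.0001786 (case 2) > 5.086 × 10⁻⁵ (case 4)
Final answer: 1, 3, 2, 4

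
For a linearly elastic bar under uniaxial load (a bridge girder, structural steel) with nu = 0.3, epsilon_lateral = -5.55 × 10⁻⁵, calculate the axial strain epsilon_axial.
Model: a linearly elastic bar under uniaxial load, so epsilon_lateral = -nu·epsilon_axial.
Solve for epsilon_axial: epsilon_axial = -epsilon_lateral / nu.
Substitute:
  epsilon_axial = -(-5.55 × 10⁻⁵) / 0.3
  epsilon_axial = 0.000185
Final answer: epsilon_axial = 0.000185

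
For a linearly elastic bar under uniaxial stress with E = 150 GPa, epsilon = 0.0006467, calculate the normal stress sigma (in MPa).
Model: a linearly elastic bar under uniaxial stress, so epsilon = sigma / E.
Solve for sigma: sigma = epsilon·E.
Convert to SI units:
  E = 150 GPa = 1.5 × 10¹¹ Pa
Substitute:
  sigma = 0.0006467 × (1.5 × 10¹¹)
  sigma = 9.701 × 10⁷ Pa
Convert: sigma = 9.701 × 10⁷ Pa = 97.01 MPa
Final answer: sigma = 97.01 MPa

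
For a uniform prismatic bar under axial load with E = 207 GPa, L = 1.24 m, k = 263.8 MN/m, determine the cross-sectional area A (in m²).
Model: a uniform prismatic bar under axial load, so k = (A·E) / L.
Solve for A: A = (k·L) / E.
Convert to SI units:
  E = 207 GPa = 2.07 × 10¹¹ Pa
  k = 263.8 MN/m = 2.638 × 10⁸ N/m
Substitute:
  A = ((2.638 × 10⁸) × 1.24) / (2.07 × 10¹¹)
  A = 0.00158 m²
Final answer: A = 0.00158 m²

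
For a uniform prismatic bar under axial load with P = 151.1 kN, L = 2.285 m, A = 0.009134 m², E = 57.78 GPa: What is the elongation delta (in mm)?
Model: a uniform prismatic bar under axial load, so delta = (P·L) / (A·E).
Convert to SI units:
  P = 151.1 kN = 151100 N
  E = 57.78 GPa = 5.778 × 10¹⁰ Pa
Substitute:
  delta = (151100 × 2.285) / (0.009134 × (5.778 × 10¹⁰))
  delta = 0.0006542 m
Convert: delta = 0.0006542 m = 0.6542 mm
Final answer: delta = 0.6542 mm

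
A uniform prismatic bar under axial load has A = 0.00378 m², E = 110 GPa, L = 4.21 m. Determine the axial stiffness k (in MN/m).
Model: a uniform prismatic bar under axial load, so k = (A·E) / L.
Convert to SI units:
  E = 110 GPa = 1.1 × 10¹¹ Pa
Substitute:
  k = (0.00378 × (1.1 × 10¹¹)) / 4.21
  k = 9.876 × 10⁷ N/m
Convert: k = 9.876 × 10⁷ N/m = 98.76 MN/m
Final answer: k = 98.76 MN/m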